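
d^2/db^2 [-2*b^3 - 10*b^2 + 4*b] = -12*b - 20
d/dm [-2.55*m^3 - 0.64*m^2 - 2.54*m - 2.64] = -7.65*m^2 - 1.28*m - 2.54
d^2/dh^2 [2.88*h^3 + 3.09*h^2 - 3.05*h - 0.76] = 17.28*h + 6.18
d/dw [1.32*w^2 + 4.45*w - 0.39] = 2.64*w + 4.45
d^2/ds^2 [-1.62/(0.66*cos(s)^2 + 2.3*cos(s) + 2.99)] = (2.822688*(1 - cos(s)^2)^2 + 7.37748*cos(s)^3 - 2.80648800000001*cos(s)^2 - 25.8957*cos(s) - 13.568472)/(0.66*cos(s)^2 + 2.3*cos(s) + 2.99)^3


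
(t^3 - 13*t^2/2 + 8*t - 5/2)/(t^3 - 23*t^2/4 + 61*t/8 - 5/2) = 4*(t^2 - 6*t + 5)/(4*t^2 - 21*t + 20)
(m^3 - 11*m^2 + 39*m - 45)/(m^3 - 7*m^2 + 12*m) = (m^2 - 8*m + 15)/(m*(m - 4))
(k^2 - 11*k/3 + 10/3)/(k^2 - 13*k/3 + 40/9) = 3*(k - 2)/(3*k - 8)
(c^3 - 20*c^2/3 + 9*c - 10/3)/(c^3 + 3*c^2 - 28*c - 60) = (3*c^2 - 5*c + 2)/(3*(c^2 + 8*c + 12))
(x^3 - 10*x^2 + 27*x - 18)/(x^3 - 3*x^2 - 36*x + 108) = (x - 1)/(x + 6)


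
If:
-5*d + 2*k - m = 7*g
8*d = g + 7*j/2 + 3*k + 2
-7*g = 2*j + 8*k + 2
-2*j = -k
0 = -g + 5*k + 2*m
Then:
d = 471/2683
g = -458/2683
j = -120/2683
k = -240/2683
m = 371/2683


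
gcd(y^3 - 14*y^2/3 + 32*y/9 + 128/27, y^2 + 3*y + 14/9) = y + 2/3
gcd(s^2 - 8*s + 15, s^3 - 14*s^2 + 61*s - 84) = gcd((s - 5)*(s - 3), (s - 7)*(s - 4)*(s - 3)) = s - 3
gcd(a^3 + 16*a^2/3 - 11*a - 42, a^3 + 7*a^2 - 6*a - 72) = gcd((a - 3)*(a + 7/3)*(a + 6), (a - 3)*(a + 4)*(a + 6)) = a^2 + 3*a - 18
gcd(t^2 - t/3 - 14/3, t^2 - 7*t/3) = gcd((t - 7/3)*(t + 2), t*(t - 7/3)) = t - 7/3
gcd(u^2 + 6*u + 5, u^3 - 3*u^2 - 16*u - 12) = u + 1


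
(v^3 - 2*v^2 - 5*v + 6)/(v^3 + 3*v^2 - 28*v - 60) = (v^2 - 4*v + 3)/(v^2 + v - 30)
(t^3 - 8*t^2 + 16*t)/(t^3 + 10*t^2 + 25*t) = (t^2 - 8*t + 16)/(t^2 + 10*t + 25)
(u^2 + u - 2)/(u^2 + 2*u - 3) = (u + 2)/(u + 3)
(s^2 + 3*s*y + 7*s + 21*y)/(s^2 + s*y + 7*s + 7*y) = (s + 3*y)/(s + y)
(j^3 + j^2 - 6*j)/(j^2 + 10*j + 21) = j*(j - 2)/(j + 7)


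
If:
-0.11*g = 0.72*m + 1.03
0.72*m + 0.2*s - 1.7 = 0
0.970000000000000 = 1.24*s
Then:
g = -23.40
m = 2.14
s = 0.78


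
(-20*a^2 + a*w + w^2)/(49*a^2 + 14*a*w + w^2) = (-20*a^2 + a*w + w^2)/(49*a^2 + 14*a*w + w^2)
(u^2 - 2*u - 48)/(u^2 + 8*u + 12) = (u - 8)/(u + 2)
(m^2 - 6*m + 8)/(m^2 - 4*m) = (m - 2)/m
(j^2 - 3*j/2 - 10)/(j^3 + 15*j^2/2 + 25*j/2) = (j - 4)/(j*(j + 5))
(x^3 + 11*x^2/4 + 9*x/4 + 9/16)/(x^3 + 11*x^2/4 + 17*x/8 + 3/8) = (8*x^2 + 10*x + 3)/(2*(4*x^2 + 5*x + 1))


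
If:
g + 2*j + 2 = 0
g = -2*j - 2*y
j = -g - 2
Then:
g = -2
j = 0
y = 1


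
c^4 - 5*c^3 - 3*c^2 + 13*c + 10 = (c - 5)*(c - 2)*(c + 1)^2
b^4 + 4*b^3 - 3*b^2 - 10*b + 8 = (b - 1)^2*(b + 2)*(b + 4)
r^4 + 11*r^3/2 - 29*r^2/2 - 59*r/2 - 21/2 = (r - 3)*(r + 1/2)*(r + 1)*(r + 7)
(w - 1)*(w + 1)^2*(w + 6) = w^4 + 7*w^3 + 5*w^2 - 7*w - 6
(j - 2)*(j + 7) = j^2 + 5*j - 14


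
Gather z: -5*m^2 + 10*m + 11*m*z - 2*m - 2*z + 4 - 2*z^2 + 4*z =-5*m^2 + 8*m - 2*z^2 + z*(11*m + 2) + 4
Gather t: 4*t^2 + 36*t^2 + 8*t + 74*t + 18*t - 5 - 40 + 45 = 40*t^2 + 100*t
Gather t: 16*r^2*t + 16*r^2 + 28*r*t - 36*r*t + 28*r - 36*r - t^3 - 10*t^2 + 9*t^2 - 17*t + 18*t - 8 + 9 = 16*r^2 - 8*r - t^3 - t^2 + t*(16*r^2 - 8*r + 1) + 1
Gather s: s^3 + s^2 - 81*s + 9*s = s^3 + s^2 - 72*s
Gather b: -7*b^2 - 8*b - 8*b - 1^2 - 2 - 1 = -7*b^2 - 16*b - 4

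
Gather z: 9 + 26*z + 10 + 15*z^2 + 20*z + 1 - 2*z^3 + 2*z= -2*z^3 + 15*z^2 + 48*z + 20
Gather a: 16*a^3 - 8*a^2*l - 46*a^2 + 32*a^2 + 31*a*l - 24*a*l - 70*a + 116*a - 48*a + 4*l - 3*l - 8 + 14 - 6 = 16*a^3 + a^2*(-8*l - 14) + a*(7*l - 2) + l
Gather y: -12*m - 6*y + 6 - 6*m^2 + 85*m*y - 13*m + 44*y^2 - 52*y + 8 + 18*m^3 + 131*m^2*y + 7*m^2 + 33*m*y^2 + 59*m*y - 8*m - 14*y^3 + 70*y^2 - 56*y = 18*m^3 + m^2 - 33*m - 14*y^3 + y^2*(33*m + 114) + y*(131*m^2 + 144*m - 114) + 14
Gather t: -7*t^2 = -7*t^2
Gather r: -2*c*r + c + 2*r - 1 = c + r*(2 - 2*c) - 1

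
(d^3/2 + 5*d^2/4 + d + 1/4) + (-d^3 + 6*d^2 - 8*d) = -d^3/2 + 29*d^2/4 - 7*d + 1/4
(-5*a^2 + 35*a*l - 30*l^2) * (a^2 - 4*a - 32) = -5*a^4 + 35*a^3*l + 20*a^3 - 30*a^2*l^2 - 140*a^2*l + 160*a^2 + 120*a*l^2 - 1120*a*l + 960*l^2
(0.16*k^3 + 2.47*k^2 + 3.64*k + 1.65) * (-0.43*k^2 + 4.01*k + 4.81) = -0.0688*k^5 - 0.4205*k^4 + 9.1091*k^3 + 25.7676*k^2 + 24.1249*k + 7.9365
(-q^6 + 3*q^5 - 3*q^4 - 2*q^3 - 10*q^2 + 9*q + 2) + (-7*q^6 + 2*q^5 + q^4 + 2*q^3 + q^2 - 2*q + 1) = -8*q^6 + 5*q^5 - 2*q^4 - 9*q^2 + 7*q + 3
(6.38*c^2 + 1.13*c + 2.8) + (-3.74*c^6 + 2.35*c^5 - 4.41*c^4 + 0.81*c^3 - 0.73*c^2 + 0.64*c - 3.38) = -3.74*c^6 + 2.35*c^5 - 4.41*c^4 + 0.81*c^3 + 5.65*c^2 + 1.77*c - 0.58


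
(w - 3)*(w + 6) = w^2 + 3*w - 18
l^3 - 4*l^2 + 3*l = l*(l - 3)*(l - 1)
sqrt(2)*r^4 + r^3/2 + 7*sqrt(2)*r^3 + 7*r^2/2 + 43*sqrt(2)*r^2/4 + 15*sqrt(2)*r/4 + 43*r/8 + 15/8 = (r + 1/2)*(r + 3/2)*(r + 5)*(sqrt(2)*r + 1/2)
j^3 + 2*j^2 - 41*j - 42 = (j - 6)*(j + 1)*(j + 7)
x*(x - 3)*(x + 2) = x^3 - x^2 - 6*x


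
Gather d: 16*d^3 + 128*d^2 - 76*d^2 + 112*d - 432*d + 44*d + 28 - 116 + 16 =16*d^3 + 52*d^2 - 276*d - 72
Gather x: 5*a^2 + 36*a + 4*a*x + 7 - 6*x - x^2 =5*a^2 + 36*a - x^2 + x*(4*a - 6) + 7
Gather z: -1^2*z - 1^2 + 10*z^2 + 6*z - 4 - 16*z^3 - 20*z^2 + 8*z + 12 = -16*z^3 - 10*z^2 + 13*z + 7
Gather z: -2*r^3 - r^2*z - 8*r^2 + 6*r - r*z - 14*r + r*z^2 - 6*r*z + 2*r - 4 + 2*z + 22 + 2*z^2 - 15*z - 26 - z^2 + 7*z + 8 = -2*r^3 - 8*r^2 - 6*r + z^2*(r + 1) + z*(-r^2 - 7*r - 6)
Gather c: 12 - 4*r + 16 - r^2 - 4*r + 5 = -r^2 - 8*r + 33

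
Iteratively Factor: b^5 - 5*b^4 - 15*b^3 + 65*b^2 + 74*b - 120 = (b + 3)*(b^4 - 8*b^3 + 9*b^2 + 38*b - 40) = (b - 4)*(b + 3)*(b^3 - 4*b^2 - 7*b + 10) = (b - 4)*(b - 1)*(b + 3)*(b^2 - 3*b - 10) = (b - 5)*(b - 4)*(b - 1)*(b + 3)*(b + 2)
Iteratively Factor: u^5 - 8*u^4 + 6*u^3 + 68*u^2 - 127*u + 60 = (u - 1)*(u^4 - 7*u^3 - u^2 + 67*u - 60) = (u - 5)*(u - 1)*(u^3 - 2*u^2 - 11*u + 12) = (u - 5)*(u - 1)*(u + 3)*(u^2 - 5*u + 4) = (u - 5)*(u - 4)*(u - 1)*(u + 3)*(u - 1)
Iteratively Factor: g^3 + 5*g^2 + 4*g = (g + 4)*(g^2 + g) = g*(g + 4)*(g + 1)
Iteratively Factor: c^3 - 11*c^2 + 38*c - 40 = (c - 2)*(c^2 - 9*c + 20) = (c - 5)*(c - 2)*(c - 4)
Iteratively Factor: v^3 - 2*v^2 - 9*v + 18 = (v - 2)*(v^2 - 9) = (v - 3)*(v - 2)*(v + 3)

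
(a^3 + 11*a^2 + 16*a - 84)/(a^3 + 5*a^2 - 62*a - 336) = (a - 2)/(a - 8)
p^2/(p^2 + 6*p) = p/(p + 6)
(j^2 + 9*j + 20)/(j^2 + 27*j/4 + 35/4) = 4*(j + 4)/(4*j + 7)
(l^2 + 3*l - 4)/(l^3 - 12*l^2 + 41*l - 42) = (l^2 + 3*l - 4)/(l^3 - 12*l^2 + 41*l - 42)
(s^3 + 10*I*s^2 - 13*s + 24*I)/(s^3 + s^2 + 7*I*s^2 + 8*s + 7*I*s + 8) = (s + 3*I)/(s + 1)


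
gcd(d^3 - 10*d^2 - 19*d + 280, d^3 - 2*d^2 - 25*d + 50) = d + 5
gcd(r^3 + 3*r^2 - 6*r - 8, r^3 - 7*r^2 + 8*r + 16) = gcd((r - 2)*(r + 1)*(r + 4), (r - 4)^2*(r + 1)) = r + 1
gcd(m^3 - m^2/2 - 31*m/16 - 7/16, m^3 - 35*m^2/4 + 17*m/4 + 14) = m^2 - 3*m/4 - 7/4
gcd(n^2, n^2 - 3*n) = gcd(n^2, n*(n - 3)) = n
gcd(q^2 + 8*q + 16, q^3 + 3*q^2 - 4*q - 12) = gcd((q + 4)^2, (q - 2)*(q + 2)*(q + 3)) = 1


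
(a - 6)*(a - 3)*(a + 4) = a^3 - 5*a^2 - 18*a + 72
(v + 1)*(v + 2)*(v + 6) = v^3 + 9*v^2 + 20*v + 12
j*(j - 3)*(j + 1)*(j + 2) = j^4 - 7*j^2 - 6*j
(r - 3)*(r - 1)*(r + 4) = r^3 - 13*r + 12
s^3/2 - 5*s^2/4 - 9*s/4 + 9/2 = (s/2 + 1)*(s - 3)*(s - 3/2)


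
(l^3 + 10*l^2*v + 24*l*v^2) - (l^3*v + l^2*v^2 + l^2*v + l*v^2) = -l^3*v + l^3 - l^2*v^2 + 9*l^2*v + 23*l*v^2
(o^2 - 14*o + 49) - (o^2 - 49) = 98 - 14*o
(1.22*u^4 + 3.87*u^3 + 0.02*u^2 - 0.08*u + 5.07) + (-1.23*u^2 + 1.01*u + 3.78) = 1.22*u^4 + 3.87*u^3 - 1.21*u^2 + 0.93*u + 8.85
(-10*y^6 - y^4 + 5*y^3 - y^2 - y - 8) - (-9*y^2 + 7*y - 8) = -10*y^6 - y^4 + 5*y^3 + 8*y^2 - 8*y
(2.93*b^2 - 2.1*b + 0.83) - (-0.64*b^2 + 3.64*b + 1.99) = 3.57*b^2 - 5.74*b - 1.16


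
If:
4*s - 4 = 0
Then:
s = 1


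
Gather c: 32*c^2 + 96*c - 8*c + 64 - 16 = 32*c^2 + 88*c + 48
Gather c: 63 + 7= 70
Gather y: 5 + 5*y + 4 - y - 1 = 4*y + 8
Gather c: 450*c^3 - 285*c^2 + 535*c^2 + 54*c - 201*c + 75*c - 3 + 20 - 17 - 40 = 450*c^3 + 250*c^2 - 72*c - 40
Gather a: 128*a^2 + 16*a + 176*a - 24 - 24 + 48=128*a^2 + 192*a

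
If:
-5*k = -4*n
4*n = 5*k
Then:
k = 4*n/5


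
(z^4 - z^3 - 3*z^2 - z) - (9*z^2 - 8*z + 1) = z^4 - z^3 - 12*z^2 + 7*z - 1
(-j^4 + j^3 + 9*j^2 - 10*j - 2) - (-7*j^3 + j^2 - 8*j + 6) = -j^4 + 8*j^3 + 8*j^2 - 2*j - 8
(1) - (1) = 0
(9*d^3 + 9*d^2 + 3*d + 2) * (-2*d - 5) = -18*d^4 - 63*d^3 - 51*d^2 - 19*d - 10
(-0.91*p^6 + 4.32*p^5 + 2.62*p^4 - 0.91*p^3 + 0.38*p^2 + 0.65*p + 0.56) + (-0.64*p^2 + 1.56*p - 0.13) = -0.91*p^6 + 4.32*p^5 + 2.62*p^4 - 0.91*p^3 - 0.26*p^2 + 2.21*p + 0.43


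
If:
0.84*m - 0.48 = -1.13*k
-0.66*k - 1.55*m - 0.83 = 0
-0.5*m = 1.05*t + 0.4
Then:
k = 1.20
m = -1.05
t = 0.12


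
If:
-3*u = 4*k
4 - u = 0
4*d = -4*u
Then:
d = -4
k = -3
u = 4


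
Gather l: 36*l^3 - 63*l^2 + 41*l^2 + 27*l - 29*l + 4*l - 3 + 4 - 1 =36*l^3 - 22*l^2 + 2*l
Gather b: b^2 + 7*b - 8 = b^2 + 7*b - 8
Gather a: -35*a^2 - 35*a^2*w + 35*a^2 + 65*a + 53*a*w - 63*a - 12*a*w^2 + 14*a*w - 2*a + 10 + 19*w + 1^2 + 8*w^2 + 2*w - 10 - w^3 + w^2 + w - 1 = -35*a^2*w + a*(-12*w^2 + 67*w) - w^3 + 9*w^2 + 22*w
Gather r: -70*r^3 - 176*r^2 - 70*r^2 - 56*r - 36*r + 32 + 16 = -70*r^3 - 246*r^2 - 92*r + 48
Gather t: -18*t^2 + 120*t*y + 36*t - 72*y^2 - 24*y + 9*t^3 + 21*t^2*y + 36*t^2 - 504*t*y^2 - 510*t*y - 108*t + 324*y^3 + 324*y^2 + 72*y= 9*t^3 + t^2*(21*y + 18) + t*(-504*y^2 - 390*y - 72) + 324*y^3 + 252*y^2 + 48*y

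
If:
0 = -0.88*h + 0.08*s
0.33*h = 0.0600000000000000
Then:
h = 0.18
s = 2.00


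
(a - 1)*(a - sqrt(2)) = a^2 - sqrt(2)*a - a + sqrt(2)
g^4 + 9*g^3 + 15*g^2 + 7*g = g*(g + 1)^2*(g + 7)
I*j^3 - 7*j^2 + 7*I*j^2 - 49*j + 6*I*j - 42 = (j + 6)*(j + 7*I)*(I*j + I)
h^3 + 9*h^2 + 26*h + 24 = (h + 2)*(h + 3)*(h + 4)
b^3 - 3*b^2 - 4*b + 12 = (b - 3)*(b - 2)*(b + 2)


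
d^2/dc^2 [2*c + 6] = 0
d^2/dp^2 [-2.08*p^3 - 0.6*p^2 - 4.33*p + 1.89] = -12.48*p - 1.2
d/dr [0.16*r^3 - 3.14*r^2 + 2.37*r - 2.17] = 0.48*r^2 - 6.28*r + 2.37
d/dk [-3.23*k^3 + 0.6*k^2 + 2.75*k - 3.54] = -9.69*k^2 + 1.2*k + 2.75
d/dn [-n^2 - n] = -2*n - 1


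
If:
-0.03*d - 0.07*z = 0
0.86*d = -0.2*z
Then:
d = 0.00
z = 0.00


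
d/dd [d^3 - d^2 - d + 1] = 3*d^2 - 2*d - 1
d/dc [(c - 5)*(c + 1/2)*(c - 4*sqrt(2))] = 3*c^2 - 8*sqrt(2)*c - 9*c - 5/2 + 18*sqrt(2)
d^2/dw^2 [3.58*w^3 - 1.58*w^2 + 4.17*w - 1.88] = 21.48*w - 3.16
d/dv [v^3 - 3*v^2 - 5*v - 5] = 3*v^2 - 6*v - 5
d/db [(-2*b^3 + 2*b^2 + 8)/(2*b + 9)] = 2*(-4*b^3 - 25*b^2 + 18*b - 8)/(4*b^2 + 36*b + 81)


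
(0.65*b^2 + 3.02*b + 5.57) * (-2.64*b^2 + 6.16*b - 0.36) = -1.716*b^4 - 3.9688*b^3 + 3.6644*b^2 + 33.224*b - 2.0052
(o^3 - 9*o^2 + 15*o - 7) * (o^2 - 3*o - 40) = o^5 - 12*o^4 + 2*o^3 + 308*o^2 - 579*o + 280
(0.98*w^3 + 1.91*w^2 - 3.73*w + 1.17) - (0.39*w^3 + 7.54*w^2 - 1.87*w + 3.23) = 0.59*w^3 - 5.63*w^2 - 1.86*w - 2.06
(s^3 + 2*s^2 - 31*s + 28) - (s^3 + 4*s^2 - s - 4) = -2*s^2 - 30*s + 32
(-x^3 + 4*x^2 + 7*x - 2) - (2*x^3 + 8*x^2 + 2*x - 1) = -3*x^3 - 4*x^2 + 5*x - 1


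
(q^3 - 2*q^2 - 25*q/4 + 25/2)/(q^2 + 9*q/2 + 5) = (q^2 - 9*q/2 + 5)/(q + 2)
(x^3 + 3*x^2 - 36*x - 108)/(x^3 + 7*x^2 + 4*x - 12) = (x^2 - 3*x - 18)/(x^2 + x - 2)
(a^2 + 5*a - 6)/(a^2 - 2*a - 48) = (a - 1)/(a - 8)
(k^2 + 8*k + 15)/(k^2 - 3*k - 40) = (k + 3)/(k - 8)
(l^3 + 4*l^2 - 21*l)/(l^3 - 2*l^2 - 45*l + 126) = l/(l - 6)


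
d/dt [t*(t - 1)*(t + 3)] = 3*t^2 + 4*t - 3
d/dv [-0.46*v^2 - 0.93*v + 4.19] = -0.92*v - 0.93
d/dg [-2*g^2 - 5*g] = -4*g - 5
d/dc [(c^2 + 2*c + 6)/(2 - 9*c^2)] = 2*(9*c^2 + 56*c + 2)/(81*c^4 - 36*c^2 + 4)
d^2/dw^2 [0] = 0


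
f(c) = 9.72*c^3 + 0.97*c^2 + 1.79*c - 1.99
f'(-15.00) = 6533.69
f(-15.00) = -32615.59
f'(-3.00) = 258.41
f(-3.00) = -261.07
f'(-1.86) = 99.06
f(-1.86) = -64.51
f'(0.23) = 3.78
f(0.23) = -1.41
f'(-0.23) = 2.89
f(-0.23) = -2.47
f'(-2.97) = 253.25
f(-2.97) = -253.40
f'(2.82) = 239.15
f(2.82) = 228.75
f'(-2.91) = 243.07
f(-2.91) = -238.51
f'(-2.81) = 226.59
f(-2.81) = -215.03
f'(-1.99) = 113.41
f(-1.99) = -78.31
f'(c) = 29.16*c^2 + 1.94*c + 1.79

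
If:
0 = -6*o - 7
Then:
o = -7/6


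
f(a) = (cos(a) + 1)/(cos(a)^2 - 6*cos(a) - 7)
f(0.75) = -0.16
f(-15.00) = -0.13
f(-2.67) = -0.13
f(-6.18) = -0.17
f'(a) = (2*sin(a)*cos(a) - 6*sin(a))*(cos(a) + 1)/(cos(a)^2 - 6*cos(a) - 7)^2 - sin(a)/(cos(a)^2 - 6*cos(a) - 7)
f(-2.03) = -0.13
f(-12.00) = -0.16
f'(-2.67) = -0.01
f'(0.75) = 0.02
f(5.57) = -0.16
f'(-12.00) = 0.01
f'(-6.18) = 0.00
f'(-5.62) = 0.02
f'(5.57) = -0.02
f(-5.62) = -0.16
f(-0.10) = -0.17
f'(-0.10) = -0.00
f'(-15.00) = -0.01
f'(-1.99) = -0.02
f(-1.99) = -0.14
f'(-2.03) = -0.02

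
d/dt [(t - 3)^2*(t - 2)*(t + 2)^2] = 5*t^4 - 16*t^3 - 21*t^2 + 68*t + 12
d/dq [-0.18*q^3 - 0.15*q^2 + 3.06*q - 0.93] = -0.54*q^2 - 0.3*q + 3.06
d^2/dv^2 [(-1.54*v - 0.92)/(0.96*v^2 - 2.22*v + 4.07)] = (-(1.54*v + 0.92)*(1.92*v - 2.22)*(3.84*v - 4.44) + (8.8704*v - 5.0712)*(0.96*v^2 - 2.22*v + 4.07))/(0.96*v^2 - 2.22*v + 4.07)^3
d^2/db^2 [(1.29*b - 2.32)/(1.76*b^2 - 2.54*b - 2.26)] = ((14.7196 - 13.6224*b)*(-1.76*b^2 + 2.54*b + 2.26) - (1.29*b - 2.32)*(3.52*b - 2.54)*(7.04*b - 5.08))/(-1.76*b^2 + 2.54*b + 2.26)^3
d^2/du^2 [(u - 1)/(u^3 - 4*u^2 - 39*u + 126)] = 2*((u - 1)*(-3*u^2 + 8*u + 39)^2 + (-3*u^2 + 8*u - (u - 1)*(3*u - 4) + 39)*(u^3 - 4*u^2 - 39*u + 126))/(u^3 - 4*u^2 - 39*u + 126)^3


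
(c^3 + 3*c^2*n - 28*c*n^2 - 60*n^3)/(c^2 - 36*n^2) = (c^2 - 3*c*n - 10*n^2)/(c - 6*n)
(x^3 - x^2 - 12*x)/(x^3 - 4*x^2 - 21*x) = (x - 4)/(x - 7)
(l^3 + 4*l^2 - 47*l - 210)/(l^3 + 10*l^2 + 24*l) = (l^2 - 2*l - 35)/(l*(l + 4))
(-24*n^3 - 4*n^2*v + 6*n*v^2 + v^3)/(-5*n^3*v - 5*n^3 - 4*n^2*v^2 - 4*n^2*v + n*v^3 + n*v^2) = (24*n^3 + 4*n^2*v - 6*n*v^2 - v^3)/(n*(5*n^2*v + 5*n^2 + 4*n*v^2 + 4*n*v - v^3 - v^2))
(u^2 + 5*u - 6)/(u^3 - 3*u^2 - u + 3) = (u + 6)/(u^2 - 2*u - 3)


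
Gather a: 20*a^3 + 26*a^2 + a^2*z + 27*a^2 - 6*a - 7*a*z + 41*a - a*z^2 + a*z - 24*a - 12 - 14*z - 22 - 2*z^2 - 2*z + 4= 20*a^3 + a^2*(z + 53) + a*(-z^2 - 6*z + 11) - 2*z^2 - 16*z - 30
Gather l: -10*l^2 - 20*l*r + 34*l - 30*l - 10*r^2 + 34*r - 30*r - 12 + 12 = -10*l^2 + l*(4 - 20*r) - 10*r^2 + 4*r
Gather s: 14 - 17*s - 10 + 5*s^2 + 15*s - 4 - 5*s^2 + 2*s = 0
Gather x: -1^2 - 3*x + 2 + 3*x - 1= 0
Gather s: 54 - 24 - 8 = 22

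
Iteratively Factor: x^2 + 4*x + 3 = (x + 3)*(x + 1)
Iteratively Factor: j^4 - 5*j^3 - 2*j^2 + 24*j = (j - 3)*(j^3 - 2*j^2 - 8*j) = (j - 4)*(j - 3)*(j^2 + 2*j) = j*(j - 4)*(j - 3)*(j + 2)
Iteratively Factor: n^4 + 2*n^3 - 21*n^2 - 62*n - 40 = (n + 2)*(n^3 - 21*n - 20) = (n + 1)*(n + 2)*(n^2 - n - 20) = (n + 1)*(n + 2)*(n + 4)*(n - 5)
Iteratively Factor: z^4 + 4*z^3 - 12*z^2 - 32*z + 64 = (z - 2)*(z^3 + 6*z^2 - 32) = (z - 2)^2*(z^2 + 8*z + 16) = (z - 2)^2*(z + 4)*(z + 4)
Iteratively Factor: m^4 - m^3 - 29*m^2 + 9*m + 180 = (m - 5)*(m^3 + 4*m^2 - 9*m - 36) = (m - 5)*(m + 4)*(m^2 - 9) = (m - 5)*(m + 3)*(m + 4)*(m - 3)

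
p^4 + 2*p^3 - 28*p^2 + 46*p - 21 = (p - 3)*(p - 1)^2*(p + 7)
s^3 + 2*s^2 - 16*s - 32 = (s - 4)*(s + 2)*(s + 4)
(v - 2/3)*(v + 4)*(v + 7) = v^3 + 31*v^2/3 + 62*v/3 - 56/3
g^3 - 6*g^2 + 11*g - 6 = (g - 3)*(g - 2)*(g - 1)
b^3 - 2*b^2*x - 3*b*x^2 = b*(b - 3*x)*(b + x)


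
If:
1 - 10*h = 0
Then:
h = 1/10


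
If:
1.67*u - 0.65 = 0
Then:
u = 0.39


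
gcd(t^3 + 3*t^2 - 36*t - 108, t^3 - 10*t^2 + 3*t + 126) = t^2 - 3*t - 18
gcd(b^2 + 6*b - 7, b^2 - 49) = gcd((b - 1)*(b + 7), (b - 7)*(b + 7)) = b + 7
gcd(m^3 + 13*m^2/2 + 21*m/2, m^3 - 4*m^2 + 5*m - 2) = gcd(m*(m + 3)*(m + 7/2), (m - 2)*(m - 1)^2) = 1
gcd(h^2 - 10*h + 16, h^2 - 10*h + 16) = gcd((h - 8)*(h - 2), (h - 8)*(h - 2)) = h^2 - 10*h + 16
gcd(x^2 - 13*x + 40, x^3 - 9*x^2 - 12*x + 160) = x^2 - 13*x + 40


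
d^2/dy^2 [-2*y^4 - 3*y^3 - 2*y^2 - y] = -24*y^2 - 18*y - 4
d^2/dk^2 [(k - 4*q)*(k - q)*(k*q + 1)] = 6*k*q - 10*q^2 + 2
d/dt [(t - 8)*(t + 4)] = 2*t - 4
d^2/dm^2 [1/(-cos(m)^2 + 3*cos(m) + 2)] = (-4*sin(m)^4 + 19*sin(m)^2 - 21*cos(m)/4 + 9*cos(3*m)/4 + 7)/(sin(m)^2 + 3*cos(m) + 1)^3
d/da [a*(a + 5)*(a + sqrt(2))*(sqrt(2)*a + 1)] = 4*sqrt(2)*a^3 + 9*a^2 + 15*sqrt(2)*a^2 + 2*sqrt(2)*a + 30*a + 5*sqrt(2)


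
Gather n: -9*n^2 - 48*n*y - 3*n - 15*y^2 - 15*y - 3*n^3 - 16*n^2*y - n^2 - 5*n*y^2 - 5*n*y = -3*n^3 + n^2*(-16*y - 10) + n*(-5*y^2 - 53*y - 3) - 15*y^2 - 15*y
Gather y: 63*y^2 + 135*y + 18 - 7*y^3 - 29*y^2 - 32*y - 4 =-7*y^3 + 34*y^2 + 103*y + 14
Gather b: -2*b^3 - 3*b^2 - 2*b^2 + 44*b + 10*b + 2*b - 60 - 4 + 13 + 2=-2*b^3 - 5*b^2 + 56*b - 49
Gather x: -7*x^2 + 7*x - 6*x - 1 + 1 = -7*x^2 + x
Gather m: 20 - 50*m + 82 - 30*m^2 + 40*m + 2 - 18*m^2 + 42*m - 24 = -48*m^2 + 32*m + 80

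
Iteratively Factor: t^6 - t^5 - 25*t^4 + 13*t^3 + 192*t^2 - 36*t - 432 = (t + 2)*(t^5 - 3*t^4 - 19*t^3 + 51*t^2 + 90*t - 216) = (t - 2)*(t + 2)*(t^4 - t^3 - 21*t^2 + 9*t + 108) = (t - 3)*(t - 2)*(t + 2)*(t^3 + 2*t^2 - 15*t - 36) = (t - 3)*(t - 2)*(t + 2)*(t + 3)*(t^2 - t - 12) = (t - 3)*(t - 2)*(t + 2)*(t + 3)^2*(t - 4)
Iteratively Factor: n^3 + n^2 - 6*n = (n)*(n^2 + n - 6) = n*(n + 3)*(n - 2)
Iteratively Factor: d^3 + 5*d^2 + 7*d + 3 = (d + 1)*(d^2 + 4*d + 3) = (d + 1)*(d + 3)*(d + 1)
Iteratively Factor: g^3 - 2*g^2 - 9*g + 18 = (g + 3)*(g^2 - 5*g + 6) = (g - 2)*(g + 3)*(g - 3)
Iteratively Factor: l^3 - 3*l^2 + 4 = (l + 1)*(l^2 - 4*l + 4) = (l - 2)*(l + 1)*(l - 2)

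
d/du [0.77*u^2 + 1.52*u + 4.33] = 1.54*u + 1.52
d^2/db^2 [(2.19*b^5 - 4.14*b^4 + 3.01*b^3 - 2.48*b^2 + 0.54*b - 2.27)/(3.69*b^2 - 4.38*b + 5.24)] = (178.915554*b^7 - 679.064796*b^6 + 1667.844432*b^5 - 2464.73064*b^4 + 2656.56102*b^3 - 1676.329794*b^2 + 653.366076*b - 110.715952)/(50.243409*b^6 - 178.915554*b^5 + 426.4164*b^4 - 592.16724*b^3 + 605.5344*b^2 - 360.792864*b + 143.877824)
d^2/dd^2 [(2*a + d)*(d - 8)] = 2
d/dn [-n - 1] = -1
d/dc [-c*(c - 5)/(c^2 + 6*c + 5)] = (-11*c^2 - 10*c + 25)/(c^4 + 12*c^3 + 46*c^2 + 60*c + 25)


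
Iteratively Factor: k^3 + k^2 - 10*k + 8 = (k - 1)*(k^2 + 2*k - 8) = (k - 2)*(k - 1)*(k + 4)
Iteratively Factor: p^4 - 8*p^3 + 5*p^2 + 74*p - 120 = (p - 4)*(p^3 - 4*p^2 - 11*p + 30) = (p - 4)*(p + 3)*(p^2 - 7*p + 10) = (p - 5)*(p - 4)*(p + 3)*(p - 2)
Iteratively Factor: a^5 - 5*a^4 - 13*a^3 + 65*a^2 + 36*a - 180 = (a - 5)*(a^4 - 13*a^2 + 36) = (a - 5)*(a - 2)*(a^3 + 2*a^2 - 9*a - 18) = (a - 5)*(a - 2)*(a + 2)*(a^2 - 9) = (a - 5)*(a - 3)*(a - 2)*(a + 2)*(a + 3)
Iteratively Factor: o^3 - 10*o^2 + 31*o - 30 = (o - 3)*(o^2 - 7*o + 10) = (o - 5)*(o - 3)*(o - 2)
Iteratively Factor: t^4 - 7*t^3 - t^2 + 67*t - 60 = (t + 3)*(t^3 - 10*t^2 + 29*t - 20) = (t - 5)*(t + 3)*(t^2 - 5*t + 4) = (t - 5)*(t - 1)*(t + 3)*(t - 4)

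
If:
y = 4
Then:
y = 4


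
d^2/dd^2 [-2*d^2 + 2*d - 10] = -4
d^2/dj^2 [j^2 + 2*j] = 2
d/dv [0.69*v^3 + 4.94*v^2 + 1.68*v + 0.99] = 2.07*v^2 + 9.88*v + 1.68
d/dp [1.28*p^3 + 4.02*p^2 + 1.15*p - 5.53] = 3.84*p^2 + 8.04*p + 1.15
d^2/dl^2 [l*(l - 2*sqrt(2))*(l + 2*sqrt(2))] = 6*l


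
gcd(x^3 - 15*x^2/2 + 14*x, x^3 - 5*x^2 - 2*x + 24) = x - 4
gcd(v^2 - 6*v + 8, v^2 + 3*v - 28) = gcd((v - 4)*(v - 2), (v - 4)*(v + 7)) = v - 4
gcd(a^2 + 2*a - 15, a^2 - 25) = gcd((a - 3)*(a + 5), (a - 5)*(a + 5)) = a + 5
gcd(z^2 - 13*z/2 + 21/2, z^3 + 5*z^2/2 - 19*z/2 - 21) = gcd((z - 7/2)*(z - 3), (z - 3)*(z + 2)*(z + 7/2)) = z - 3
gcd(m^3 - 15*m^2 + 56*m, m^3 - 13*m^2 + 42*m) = m^2 - 7*m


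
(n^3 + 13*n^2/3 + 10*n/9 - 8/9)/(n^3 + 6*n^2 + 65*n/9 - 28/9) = (3*n + 2)/(3*n + 7)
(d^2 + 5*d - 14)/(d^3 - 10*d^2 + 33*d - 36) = (d^2 + 5*d - 14)/(d^3 - 10*d^2 + 33*d - 36)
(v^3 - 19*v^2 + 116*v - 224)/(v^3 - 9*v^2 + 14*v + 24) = (v^2 - 15*v + 56)/(v^2 - 5*v - 6)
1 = 1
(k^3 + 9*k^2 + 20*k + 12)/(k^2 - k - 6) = (k^2 + 7*k + 6)/(k - 3)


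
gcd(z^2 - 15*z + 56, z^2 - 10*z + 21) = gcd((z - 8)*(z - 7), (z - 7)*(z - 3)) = z - 7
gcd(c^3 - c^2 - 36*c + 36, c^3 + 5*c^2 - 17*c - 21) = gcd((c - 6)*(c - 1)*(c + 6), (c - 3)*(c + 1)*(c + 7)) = 1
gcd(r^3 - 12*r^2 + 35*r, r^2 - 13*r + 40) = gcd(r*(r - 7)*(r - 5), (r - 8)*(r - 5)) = r - 5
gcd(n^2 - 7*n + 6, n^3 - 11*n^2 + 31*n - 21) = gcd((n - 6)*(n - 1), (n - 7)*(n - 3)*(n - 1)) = n - 1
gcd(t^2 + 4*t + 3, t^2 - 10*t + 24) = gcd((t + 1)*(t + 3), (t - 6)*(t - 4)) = 1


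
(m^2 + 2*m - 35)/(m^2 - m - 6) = (-m^2 - 2*m + 35)/(-m^2 + m + 6)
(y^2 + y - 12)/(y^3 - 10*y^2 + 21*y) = (y + 4)/(y*(y - 7))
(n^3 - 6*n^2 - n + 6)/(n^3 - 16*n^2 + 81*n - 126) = (n^2 - 1)/(n^2 - 10*n + 21)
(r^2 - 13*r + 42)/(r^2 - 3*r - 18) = (r - 7)/(r + 3)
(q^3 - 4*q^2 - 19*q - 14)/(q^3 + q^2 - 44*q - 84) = (q + 1)/(q + 6)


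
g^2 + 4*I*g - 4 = (g + 2*I)^2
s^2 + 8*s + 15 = (s + 3)*(s + 5)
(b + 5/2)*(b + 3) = b^2 + 11*b/2 + 15/2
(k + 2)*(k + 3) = k^2 + 5*k + 6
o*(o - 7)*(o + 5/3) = o^3 - 16*o^2/3 - 35*o/3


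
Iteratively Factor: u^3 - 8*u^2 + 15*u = (u)*(u^2 - 8*u + 15) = u*(u - 5)*(u - 3)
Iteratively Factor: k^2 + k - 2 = (k - 1)*(k + 2)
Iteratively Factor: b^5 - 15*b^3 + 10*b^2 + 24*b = (b - 3)*(b^4 + 3*b^3 - 6*b^2 - 8*b) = (b - 3)*(b - 2)*(b^3 + 5*b^2 + 4*b) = (b - 3)*(b - 2)*(b + 1)*(b^2 + 4*b) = b*(b - 3)*(b - 2)*(b + 1)*(b + 4)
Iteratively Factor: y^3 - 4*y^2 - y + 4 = (y - 1)*(y^2 - 3*y - 4) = (y - 4)*(y - 1)*(y + 1)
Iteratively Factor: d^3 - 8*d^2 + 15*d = (d)*(d^2 - 8*d + 15) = d*(d - 5)*(d - 3)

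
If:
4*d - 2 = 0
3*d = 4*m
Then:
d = 1/2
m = 3/8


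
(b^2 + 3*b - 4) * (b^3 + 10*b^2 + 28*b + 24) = b^5 + 13*b^4 + 54*b^3 + 68*b^2 - 40*b - 96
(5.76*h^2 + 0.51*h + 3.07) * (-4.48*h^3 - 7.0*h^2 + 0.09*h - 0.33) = -25.8048*h^5 - 42.6048*h^4 - 16.8052*h^3 - 23.3449*h^2 + 0.108*h - 1.0131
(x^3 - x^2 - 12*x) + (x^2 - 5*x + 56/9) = x^3 - 17*x + 56/9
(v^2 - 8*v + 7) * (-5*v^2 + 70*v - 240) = -5*v^4 + 110*v^3 - 835*v^2 + 2410*v - 1680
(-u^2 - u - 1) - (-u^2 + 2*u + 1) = -3*u - 2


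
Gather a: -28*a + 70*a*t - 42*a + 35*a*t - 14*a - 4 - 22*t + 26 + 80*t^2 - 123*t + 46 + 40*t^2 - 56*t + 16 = a*(105*t - 84) + 120*t^2 - 201*t + 84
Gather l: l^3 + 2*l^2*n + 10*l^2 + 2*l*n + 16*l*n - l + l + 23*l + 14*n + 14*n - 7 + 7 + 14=l^3 + l^2*(2*n + 10) + l*(18*n + 23) + 28*n + 14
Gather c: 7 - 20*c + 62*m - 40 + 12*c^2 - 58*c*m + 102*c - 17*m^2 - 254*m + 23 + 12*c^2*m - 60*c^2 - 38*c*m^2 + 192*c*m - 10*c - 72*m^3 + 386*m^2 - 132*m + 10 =c^2*(12*m - 48) + c*(-38*m^2 + 134*m + 72) - 72*m^3 + 369*m^2 - 324*m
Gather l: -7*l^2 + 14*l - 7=-7*l^2 + 14*l - 7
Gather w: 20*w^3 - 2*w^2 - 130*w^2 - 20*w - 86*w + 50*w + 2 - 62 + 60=20*w^3 - 132*w^2 - 56*w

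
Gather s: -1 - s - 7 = -s - 8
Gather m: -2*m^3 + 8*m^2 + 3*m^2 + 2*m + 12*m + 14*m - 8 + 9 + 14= -2*m^3 + 11*m^2 + 28*m + 15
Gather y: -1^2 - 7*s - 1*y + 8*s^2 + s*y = 8*s^2 - 7*s + y*(s - 1) - 1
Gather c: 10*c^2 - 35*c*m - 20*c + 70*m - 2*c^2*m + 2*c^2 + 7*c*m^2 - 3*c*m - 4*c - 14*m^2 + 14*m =c^2*(12 - 2*m) + c*(7*m^2 - 38*m - 24) - 14*m^2 + 84*m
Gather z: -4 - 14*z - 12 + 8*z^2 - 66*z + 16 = 8*z^2 - 80*z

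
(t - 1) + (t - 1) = 2*t - 2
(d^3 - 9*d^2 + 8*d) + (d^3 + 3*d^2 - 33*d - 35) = 2*d^3 - 6*d^2 - 25*d - 35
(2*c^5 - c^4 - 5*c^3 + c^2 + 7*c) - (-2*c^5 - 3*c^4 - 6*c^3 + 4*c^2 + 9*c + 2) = 4*c^5 + 2*c^4 + c^3 - 3*c^2 - 2*c - 2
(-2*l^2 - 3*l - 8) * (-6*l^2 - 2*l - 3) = 12*l^4 + 22*l^3 + 60*l^2 + 25*l + 24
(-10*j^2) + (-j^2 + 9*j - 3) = -11*j^2 + 9*j - 3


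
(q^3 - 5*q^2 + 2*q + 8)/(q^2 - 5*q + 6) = (q^2 - 3*q - 4)/(q - 3)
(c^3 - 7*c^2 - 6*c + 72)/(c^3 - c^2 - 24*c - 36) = (c - 4)/(c + 2)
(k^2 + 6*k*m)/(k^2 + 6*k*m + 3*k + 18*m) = k/(k + 3)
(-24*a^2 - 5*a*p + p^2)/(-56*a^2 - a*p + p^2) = (3*a + p)/(7*a + p)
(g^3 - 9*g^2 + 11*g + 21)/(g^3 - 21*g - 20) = (g^2 - 10*g + 21)/(g^2 - g - 20)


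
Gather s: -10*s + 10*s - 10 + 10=0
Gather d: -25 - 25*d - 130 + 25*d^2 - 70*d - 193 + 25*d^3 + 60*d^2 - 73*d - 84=25*d^3 + 85*d^2 - 168*d - 432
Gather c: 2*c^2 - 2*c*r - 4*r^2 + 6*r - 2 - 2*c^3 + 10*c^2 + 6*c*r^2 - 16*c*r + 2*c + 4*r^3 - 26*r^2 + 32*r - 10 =-2*c^3 + 12*c^2 + c*(6*r^2 - 18*r + 2) + 4*r^3 - 30*r^2 + 38*r - 12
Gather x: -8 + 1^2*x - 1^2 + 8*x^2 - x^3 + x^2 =-x^3 + 9*x^2 + x - 9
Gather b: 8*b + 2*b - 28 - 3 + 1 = 10*b - 30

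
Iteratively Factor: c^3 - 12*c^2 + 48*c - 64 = (c - 4)*(c^2 - 8*c + 16) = (c - 4)^2*(c - 4)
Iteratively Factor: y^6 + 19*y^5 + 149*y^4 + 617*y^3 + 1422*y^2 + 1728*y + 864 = (y + 3)*(y^5 + 16*y^4 + 101*y^3 + 314*y^2 + 480*y + 288) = (y + 3)*(y + 4)*(y^4 + 12*y^3 + 53*y^2 + 102*y + 72) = (y + 3)*(y + 4)^2*(y^3 + 8*y^2 + 21*y + 18) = (y + 2)*(y + 3)*(y + 4)^2*(y^2 + 6*y + 9) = (y + 2)*(y + 3)^2*(y + 4)^2*(y + 3)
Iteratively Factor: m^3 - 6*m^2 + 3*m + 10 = (m - 5)*(m^2 - m - 2) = (m - 5)*(m + 1)*(m - 2)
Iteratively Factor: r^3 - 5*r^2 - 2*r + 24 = (r - 4)*(r^2 - r - 6) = (r - 4)*(r + 2)*(r - 3)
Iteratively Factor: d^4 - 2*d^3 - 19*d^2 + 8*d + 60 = (d + 3)*(d^3 - 5*d^2 - 4*d + 20) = (d - 5)*(d + 3)*(d^2 - 4) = (d - 5)*(d - 2)*(d + 3)*(d + 2)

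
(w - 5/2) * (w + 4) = w^2 + 3*w/2 - 10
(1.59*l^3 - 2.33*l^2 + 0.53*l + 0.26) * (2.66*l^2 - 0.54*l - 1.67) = 4.2294*l^5 - 7.0564*l^4 + 0.0127000000000004*l^3 + 4.2965*l^2 - 1.0255*l - 0.4342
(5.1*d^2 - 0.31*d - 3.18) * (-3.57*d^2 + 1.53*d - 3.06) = -18.207*d^4 + 8.9097*d^3 - 4.7277*d^2 - 3.9168*d + 9.7308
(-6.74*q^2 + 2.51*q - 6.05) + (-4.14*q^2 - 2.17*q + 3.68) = -10.88*q^2 + 0.34*q - 2.37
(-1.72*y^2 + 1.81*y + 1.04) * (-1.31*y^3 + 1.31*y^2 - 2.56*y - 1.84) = 2.2532*y^5 - 4.6243*y^4 + 5.4119*y^3 - 0.1064*y^2 - 5.9928*y - 1.9136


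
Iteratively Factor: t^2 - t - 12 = (t + 3)*(t - 4)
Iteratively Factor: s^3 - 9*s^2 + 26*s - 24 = (s - 2)*(s^2 - 7*s + 12) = (s - 4)*(s - 2)*(s - 3)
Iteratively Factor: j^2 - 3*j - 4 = (j + 1)*(j - 4)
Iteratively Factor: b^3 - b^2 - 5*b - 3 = (b - 3)*(b^2 + 2*b + 1) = (b - 3)*(b + 1)*(b + 1)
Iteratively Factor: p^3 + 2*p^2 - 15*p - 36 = (p - 4)*(p^2 + 6*p + 9) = (p - 4)*(p + 3)*(p + 3)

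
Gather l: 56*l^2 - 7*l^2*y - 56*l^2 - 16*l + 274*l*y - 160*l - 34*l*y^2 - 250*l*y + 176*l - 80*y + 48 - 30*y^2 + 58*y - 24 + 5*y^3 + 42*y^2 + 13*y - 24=-7*l^2*y + l*(-34*y^2 + 24*y) + 5*y^3 + 12*y^2 - 9*y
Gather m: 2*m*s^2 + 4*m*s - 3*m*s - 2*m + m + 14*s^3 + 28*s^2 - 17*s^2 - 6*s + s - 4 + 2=m*(2*s^2 + s - 1) + 14*s^3 + 11*s^2 - 5*s - 2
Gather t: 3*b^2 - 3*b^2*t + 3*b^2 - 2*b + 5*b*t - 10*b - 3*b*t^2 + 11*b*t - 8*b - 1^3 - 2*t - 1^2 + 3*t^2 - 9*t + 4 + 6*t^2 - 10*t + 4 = 6*b^2 - 20*b + t^2*(9 - 3*b) + t*(-3*b^2 + 16*b - 21) + 6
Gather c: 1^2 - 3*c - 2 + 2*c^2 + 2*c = 2*c^2 - c - 1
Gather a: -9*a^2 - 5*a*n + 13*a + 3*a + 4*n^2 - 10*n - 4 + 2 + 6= -9*a^2 + a*(16 - 5*n) + 4*n^2 - 10*n + 4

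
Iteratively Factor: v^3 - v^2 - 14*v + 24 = (v + 4)*(v^2 - 5*v + 6) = (v - 2)*(v + 4)*(v - 3)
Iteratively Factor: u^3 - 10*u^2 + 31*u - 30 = (u - 3)*(u^2 - 7*u + 10) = (u - 3)*(u - 2)*(u - 5)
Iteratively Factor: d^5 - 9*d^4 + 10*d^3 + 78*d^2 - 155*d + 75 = (d - 1)*(d^4 - 8*d^3 + 2*d^2 + 80*d - 75) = (d - 5)*(d - 1)*(d^3 - 3*d^2 - 13*d + 15) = (d - 5)*(d - 1)*(d + 3)*(d^2 - 6*d + 5) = (d - 5)^2*(d - 1)*(d + 3)*(d - 1)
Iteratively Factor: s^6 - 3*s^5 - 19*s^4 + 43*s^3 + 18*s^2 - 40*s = (s + 1)*(s^5 - 4*s^4 - 15*s^3 + 58*s^2 - 40*s) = s*(s + 1)*(s^4 - 4*s^3 - 15*s^2 + 58*s - 40) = s*(s + 1)*(s + 4)*(s^3 - 8*s^2 + 17*s - 10) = s*(s - 1)*(s + 1)*(s + 4)*(s^2 - 7*s + 10) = s*(s - 2)*(s - 1)*(s + 1)*(s + 4)*(s - 5)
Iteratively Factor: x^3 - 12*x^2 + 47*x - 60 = (x - 5)*(x^2 - 7*x + 12) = (x - 5)*(x - 4)*(x - 3)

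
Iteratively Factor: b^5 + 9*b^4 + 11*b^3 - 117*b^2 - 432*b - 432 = (b + 4)*(b^4 + 5*b^3 - 9*b^2 - 81*b - 108) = (b + 3)*(b + 4)*(b^3 + 2*b^2 - 15*b - 36) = (b - 4)*(b + 3)*(b + 4)*(b^2 + 6*b + 9) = (b - 4)*(b + 3)^2*(b + 4)*(b + 3)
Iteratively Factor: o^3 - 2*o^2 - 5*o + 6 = (o - 1)*(o^2 - o - 6) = (o - 1)*(o + 2)*(o - 3)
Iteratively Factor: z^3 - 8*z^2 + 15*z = (z)*(z^2 - 8*z + 15) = z*(z - 3)*(z - 5)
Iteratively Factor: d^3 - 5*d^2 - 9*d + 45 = (d + 3)*(d^2 - 8*d + 15) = (d - 3)*(d + 3)*(d - 5)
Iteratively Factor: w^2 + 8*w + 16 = (w + 4)*(w + 4)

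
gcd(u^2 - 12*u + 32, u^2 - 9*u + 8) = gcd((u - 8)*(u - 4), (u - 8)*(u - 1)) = u - 8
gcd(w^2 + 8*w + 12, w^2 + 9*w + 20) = 1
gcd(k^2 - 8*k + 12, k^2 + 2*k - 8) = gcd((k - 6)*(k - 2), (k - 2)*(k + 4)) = k - 2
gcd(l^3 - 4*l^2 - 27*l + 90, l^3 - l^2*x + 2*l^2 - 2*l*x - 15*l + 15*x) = l^2 + 2*l - 15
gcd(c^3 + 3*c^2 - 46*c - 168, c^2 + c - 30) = c + 6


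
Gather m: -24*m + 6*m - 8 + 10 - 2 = -18*m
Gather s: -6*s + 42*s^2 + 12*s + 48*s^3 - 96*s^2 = 48*s^3 - 54*s^2 + 6*s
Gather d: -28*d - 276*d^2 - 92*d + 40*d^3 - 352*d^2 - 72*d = 40*d^3 - 628*d^2 - 192*d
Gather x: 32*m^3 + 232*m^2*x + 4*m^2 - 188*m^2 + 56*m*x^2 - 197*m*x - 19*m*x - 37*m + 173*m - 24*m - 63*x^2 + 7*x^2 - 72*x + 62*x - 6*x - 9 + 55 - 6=32*m^3 - 184*m^2 + 112*m + x^2*(56*m - 56) + x*(232*m^2 - 216*m - 16) + 40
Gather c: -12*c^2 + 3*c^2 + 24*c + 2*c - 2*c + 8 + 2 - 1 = -9*c^2 + 24*c + 9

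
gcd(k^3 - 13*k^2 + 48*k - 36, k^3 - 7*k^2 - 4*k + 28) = 1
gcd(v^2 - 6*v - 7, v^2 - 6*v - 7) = v^2 - 6*v - 7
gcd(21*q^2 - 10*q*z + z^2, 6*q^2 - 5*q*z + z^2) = -3*q + z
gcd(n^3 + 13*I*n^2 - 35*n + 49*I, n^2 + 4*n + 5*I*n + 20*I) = 1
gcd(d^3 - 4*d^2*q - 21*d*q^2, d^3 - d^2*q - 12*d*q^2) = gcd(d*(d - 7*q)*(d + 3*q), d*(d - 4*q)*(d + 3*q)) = d^2 + 3*d*q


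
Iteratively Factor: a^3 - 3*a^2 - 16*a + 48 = (a - 3)*(a^2 - 16) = (a - 4)*(a - 3)*(a + 4)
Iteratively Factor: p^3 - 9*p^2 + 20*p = (p)*(p^2 - 9*p + 20) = p*(p - 5)*(p - 4)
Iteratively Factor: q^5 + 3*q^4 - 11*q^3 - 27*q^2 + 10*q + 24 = (q + 1)*(q^4 + 2*q^3 - 13*q^2 - 14*q + 24) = (q + 1)*(q + 2)*(q^3 - 13*q + 12) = (q - 3)*(q + 1)*(q + 2)*(q^2 + 3*q - 4) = (q - 3)*(q - 1)*(q + 1)*(q + 2)*(q + 4)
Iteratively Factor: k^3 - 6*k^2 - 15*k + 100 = (k - 5)*(k^2 - k - 20) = (k - 5)^2*(k + 4)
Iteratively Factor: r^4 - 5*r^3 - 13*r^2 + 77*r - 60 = (r - 3)*(r^3 - 2*r^2 - 19*r + 20) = (r - 5)*(r - 3)*(r^2 + 3*r - 4) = (r - 5)*(r - 3)*(r + 4)*(r - 1)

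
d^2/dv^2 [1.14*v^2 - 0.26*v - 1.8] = 2.28000000000000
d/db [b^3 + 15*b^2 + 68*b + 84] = 3*b^2 + 30*b + 68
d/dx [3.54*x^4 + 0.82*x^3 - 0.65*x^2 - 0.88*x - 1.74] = 14.16*x^3 + 2.46*x^2 - 1.3*x - 0.88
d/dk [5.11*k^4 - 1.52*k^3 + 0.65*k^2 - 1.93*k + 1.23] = 20.44*k^3 - 4.56*k^2 + 1.3*k - 1.93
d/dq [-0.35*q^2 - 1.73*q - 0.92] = -0.7*q - 1.73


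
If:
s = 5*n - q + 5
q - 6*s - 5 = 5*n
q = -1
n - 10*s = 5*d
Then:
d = -6/25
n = -6/5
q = -1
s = 0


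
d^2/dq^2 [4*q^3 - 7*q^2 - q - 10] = 24*q - 14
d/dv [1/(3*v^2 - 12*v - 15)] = 2*(2 - v)/(3*(-v^2 + 4*v + 5)^2)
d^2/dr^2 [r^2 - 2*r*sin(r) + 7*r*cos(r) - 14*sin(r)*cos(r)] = 2*r*sin(r) - 7*r*cos(r) - 14*sin(r) + 28*sin(2*r) - 4*cos(r) + 2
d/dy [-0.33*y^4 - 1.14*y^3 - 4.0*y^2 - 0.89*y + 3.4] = -1.32*y^3 - 3.42*y^2 - 8.0*y - 0.89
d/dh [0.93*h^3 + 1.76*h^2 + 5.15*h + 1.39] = 2.79*h^2 + 3.52*h + 5.15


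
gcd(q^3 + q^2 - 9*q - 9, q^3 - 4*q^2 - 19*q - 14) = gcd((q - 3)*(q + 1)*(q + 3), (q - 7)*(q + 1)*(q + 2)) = q + 1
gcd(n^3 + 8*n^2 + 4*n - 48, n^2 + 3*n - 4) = n + 4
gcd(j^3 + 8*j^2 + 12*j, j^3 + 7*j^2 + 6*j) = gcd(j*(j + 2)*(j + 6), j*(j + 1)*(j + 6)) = j^2 + 6*j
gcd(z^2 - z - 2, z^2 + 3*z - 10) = z - 2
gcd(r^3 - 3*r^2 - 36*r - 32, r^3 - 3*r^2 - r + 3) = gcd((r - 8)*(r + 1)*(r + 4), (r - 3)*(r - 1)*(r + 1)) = r + 1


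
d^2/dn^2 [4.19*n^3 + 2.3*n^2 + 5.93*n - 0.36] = 25.14*n + 4.6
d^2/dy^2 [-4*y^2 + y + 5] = -8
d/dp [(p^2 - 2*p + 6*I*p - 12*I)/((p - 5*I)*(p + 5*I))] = (p^2*(2 - 6*I) + p*(50 + 24*I) - 50 + 150*I)/(p^4 + 50*p^2 + 625)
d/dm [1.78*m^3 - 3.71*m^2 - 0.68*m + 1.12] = 5.34*m^2 - 7.42*m - 0.68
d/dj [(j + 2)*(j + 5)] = 2*j + 7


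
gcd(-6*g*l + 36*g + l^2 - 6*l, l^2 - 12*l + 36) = l - 6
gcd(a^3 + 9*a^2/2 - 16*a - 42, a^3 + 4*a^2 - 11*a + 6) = a + 6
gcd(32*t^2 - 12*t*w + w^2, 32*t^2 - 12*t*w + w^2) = 32*t^2 - 12*t*w + w^2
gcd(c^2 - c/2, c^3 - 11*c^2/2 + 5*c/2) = c^2 - c/2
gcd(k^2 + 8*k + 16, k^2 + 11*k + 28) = k + 4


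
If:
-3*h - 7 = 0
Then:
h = -7/3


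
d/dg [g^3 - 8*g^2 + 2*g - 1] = 3*g^2 - 16*g + 2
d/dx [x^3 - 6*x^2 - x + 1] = 3*x^2 - 12*x - 1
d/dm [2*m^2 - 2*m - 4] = 4*m - 2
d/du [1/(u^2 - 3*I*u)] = (-2*u + 3*I)/(u^2*(u - 3*I)^2)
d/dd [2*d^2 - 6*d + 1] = 4*d - 6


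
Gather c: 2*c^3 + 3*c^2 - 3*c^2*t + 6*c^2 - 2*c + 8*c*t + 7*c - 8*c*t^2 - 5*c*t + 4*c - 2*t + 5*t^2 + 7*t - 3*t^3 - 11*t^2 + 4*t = 2*c^3 + c^2*(9 - 3*t) + c*(-8*t^2 + 3*t + 9) - 3*t^3 - 6*t^2 + 9*t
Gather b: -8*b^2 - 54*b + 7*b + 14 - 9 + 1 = -8*b^2 - 47*b + 6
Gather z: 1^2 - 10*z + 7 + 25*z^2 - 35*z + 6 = 25*z^2 - 45*z + 14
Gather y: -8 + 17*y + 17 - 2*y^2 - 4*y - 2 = -2*y^2 + 13*y + 7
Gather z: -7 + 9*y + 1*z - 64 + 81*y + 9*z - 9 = 90*y + 10*z - 80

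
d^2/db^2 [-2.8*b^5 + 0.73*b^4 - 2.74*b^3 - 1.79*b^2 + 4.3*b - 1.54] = -56.0*b^3 + 8.76*b^2 - 16.44*b - 3.58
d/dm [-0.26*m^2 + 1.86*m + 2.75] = 1.86 - 0.52*m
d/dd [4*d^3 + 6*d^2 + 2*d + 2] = 12*d^2 + 12*d + 2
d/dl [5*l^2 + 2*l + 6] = 10*l + 2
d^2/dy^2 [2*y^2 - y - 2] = 4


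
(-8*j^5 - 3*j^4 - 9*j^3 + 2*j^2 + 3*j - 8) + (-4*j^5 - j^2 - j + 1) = -12*j^5 - 3*j^4 - 9*j^3 + j^2 + 2*j - 7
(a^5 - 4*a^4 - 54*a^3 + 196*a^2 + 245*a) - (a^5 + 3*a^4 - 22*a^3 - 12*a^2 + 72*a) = -7*a^4 - 32*a^3 + 208*a^2 + 173*a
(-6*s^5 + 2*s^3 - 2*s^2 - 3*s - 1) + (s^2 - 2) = -6*s^5 + 2*s^3 - s^2 - 3*s - 3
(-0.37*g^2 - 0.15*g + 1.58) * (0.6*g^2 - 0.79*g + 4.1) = -0.222*g^4 + 0.2023*g^3 - 0.4505*g^2 - 1.8632*g + 6.478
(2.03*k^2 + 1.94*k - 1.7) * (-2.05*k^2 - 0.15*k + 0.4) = -4.1615*k^4 - 4.2815*k^3 + 4.006*k^2 + 1.031*k - 0.68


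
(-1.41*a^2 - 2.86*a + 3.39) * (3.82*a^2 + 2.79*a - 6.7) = -5.3862*a^4 - 14.8591*a^3 + 14.4174*a^2 + 28.6201*a - 22.713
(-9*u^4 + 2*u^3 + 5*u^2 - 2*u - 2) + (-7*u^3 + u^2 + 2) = -9*u^4 - 5*u^3 + 6*u^2 - 2*u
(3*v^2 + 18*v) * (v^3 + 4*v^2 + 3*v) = 3*v^5 + 30*v^4 + 81*v^3 + 54*v^2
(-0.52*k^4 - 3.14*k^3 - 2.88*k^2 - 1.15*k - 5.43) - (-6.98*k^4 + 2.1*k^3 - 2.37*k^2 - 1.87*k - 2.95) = 6.46*k^4 - 5.24*k^3 - 0.51*k^2 + 0.72*k - 2.48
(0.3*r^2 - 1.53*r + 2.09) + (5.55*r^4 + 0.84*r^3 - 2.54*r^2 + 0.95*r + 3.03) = 5.55*r^4 + 0.84*r^3 - 2.24*r^2 - 0.58*r + 5.12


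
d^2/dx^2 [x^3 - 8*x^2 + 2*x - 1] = 6*x - 16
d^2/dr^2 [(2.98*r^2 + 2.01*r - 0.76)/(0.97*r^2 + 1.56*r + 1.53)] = (-5.236254*r^3 - 30.826212*r^2 - 24.798438*r + 2.913588)/(0.912673*r^6 + 4.403412*r^5 + 11.400507*r^4 + 17.687592*r^3 + 17.982243*r^2 + 10.955412*r + 3.581577)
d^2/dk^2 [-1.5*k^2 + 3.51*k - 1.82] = -3.00000000000000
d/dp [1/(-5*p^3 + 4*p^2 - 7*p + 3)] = (15*p^2 - 8*p + 7)/(5*p^3 - 4*p^2 + 7*p - 3)^2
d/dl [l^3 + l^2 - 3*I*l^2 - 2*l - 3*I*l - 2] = 3*l^2 + l*(2 - 6*I) - 2 - 3*I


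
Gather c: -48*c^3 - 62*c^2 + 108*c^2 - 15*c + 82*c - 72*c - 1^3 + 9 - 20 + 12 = -48*c^3 + 46*c^2 - 5*c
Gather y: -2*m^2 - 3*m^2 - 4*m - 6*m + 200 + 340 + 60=-5*m^2 - 10*m + 600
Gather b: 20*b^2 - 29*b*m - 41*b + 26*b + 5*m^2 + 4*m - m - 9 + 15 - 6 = 20*b^2 + b*(-29*m - 15) + 5*m^2 + 3*m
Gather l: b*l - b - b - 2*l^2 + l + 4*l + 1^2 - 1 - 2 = -2*b - 2*l^2 + l*(b + 5) - 2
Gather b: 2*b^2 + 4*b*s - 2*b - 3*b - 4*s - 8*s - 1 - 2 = 2*b^2 + b*(4*s - 5) - 12*s - 3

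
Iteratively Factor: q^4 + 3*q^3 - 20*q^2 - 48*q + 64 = (q - 1)*(q^3 + 4*q^2 - 16*q - 64) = (q - 4)*(q - 1)*(q^2 + 8*q + 16) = (q - 4)*(q - 1)*(q + 4)*(q + 4)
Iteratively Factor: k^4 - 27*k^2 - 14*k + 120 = (k + 4)*(k^3 - 4*k^2 - 11*k + 30) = (k - 2)*(k + 4)*(k^2 - 2*k - 15) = (k - 5)*(k - 2)*(k + 4)*(k + 3)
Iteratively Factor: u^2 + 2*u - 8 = (u - 2)*(u + 4)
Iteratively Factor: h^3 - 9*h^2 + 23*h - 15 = (h - 5)*(h^2 - 4*h + 3) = (h - 5)*(h - 1)*(h - 3)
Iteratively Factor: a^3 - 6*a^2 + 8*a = (a - 4)*(a^2 - 2*a) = (a - 4)*(a - 2)*(a)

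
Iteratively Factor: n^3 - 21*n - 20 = (n + 4)*(n^2 - 4*n - 5) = (n + 1)*(n + 4)*(n - 5)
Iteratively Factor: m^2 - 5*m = (m)*(m - 5)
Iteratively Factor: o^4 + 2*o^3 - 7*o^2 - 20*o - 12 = (o - 3)*(o^3 + 5*o^2 + 8*o + 4) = (o - 3)*(o + 2)*(o^2 + 3*o + 2) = (o - 3)*(o + 1)*(o + 2)*(o + 2)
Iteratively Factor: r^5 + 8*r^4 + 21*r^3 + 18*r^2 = (r + 3)*(r^4 + 5*r^3 + 6*r^2) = (r + 2)*(r + 3)*(r^3 + 3*r^2) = r*(r + 2)*(r + 3)*(r^2 + 3*r) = r*(r + 2)*(r + 3)^2*(r)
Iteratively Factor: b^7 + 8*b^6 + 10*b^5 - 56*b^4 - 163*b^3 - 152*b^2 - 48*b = (b + 4)*(b^6 + 4*b^5 - 6*b^4 - 32*b^3 - 35*b^2 - 12*b) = (b + 1)*(b + 4)*(b^5 + 3*b^4 - 9*b^3 - 23*b^2 - 12*b) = b*(b + 1)*(b + 4)*(b^4 + 3*b^3 - 9*b^2 - 23*b - 12) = b*(b - 3)*(b + 1)*(b + 4)*(b^3 + 6*b^2 + 9*b + 4) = b*(b - 3)*(b + 1)^2*(b + 4)*(b^2 + 5*b + 4) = b*(b - 3)*(b + 1)^3*(b + 4)*(b + 4)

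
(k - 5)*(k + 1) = k^2 - 4*k - 5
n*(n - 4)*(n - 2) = n^3 - 6*n^2 + 8*n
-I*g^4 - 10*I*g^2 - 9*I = (g - 3*I)*(g - I)*(g + 3*I)*(-I*g + 1)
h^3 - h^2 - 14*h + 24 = (h - 3)*(h - 2)*(h + 4)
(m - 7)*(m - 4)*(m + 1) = m^3 - 10*m^2 + 17*m + 28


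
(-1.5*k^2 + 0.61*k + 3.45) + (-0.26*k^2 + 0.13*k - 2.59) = -1.76*k^2 + 0.74*k + 0.86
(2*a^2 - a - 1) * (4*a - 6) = 8*a^3 - 16*a^2 + 2*a + 6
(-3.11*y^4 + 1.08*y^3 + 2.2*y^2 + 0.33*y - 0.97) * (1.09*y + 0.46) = -3.3899*y^5 - 0.2534*y^4 + 2.8948*y^3 + 1.3717*y^2 - 0.9055*y - 0.4462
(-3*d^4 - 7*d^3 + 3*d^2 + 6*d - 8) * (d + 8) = -3*d^5 - 31*d^4 - 53*d^3 + 30*d^2 + 40*d - 64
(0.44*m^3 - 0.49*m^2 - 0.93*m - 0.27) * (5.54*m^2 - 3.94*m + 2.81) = 2.4376*m^5 - 4.4482*m^4 - 1.9852*m^3 + 0.7915*m^2 - 1.5495*m - 0.7587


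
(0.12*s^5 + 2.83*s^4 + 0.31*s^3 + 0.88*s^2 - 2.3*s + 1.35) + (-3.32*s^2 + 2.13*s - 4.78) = 0.12*s^5 + 2.83*s^4 + 0.31*s^3 - 2.44*s^2 - 0.17*s - 3.43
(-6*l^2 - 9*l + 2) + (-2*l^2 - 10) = -8*l^2 - 9*l - 8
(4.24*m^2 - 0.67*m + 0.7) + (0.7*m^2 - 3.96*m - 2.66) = 4.94*m^2 - 4.63*m - 1.96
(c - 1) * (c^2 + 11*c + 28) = c^3 + 10*c^2 + 17*c - 28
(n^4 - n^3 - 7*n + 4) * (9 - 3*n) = -3*n^5 + 12*n^4 - 9*n^3 + 21*n^2 - 75*n + 36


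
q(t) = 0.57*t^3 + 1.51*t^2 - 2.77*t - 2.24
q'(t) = 1.71*t^2 + 3.02*t - 2.77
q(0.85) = -3.15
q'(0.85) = 1.03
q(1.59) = -0.54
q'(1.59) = 6.35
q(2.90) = 16.33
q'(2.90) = 20.37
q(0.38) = -3.04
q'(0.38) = -1.38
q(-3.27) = 3.03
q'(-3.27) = 5.64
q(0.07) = -2.43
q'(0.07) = -2.55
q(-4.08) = -4.52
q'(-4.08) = 13.37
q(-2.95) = 4.44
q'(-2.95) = 3.20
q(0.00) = -2.24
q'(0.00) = -2.77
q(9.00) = 510.67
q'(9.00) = 162.92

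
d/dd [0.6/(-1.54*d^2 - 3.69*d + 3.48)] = (1.848*d + 2.214)/(1.54*d^2 + 3.69*d - 3.48)^2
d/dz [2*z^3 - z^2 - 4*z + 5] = 6*z^2 - 2*z - 4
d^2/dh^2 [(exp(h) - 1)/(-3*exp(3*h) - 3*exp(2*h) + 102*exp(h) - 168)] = 2*(-2*exp(6*h) + 3*exp(5*h) - 63*exp(4*h) + 315*exp(3*h) - 135*exp(2*h) - 486*exp(h) - 616)*exp(h)/(3*(exp(9*h) + 3*exp(8*h) - 99*exp(7*h) - 35*exp(6*h) + 3702*exp(5*h) - 7788*exp(4*h) - 41320*exp(3*h) + 203616*exp(2*h) - 319872*exp(h) + 175616))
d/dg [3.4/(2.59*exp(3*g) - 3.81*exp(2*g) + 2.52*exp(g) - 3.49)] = (-26.418*exp(2*g) + 25.908*exp(g) - 8.568)*exp(g)/(2.59*exp(3*g) - 3.81*exp(2*g) + 2.52*exp(g) - 3.49)^2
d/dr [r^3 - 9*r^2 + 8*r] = 3*r^2 - 18*r + 8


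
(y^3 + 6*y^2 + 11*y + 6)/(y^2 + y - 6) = (y^2 + 3*y + 2)/(y - 2)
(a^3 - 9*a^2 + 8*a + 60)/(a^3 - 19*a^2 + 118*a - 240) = (a + 2)/(a - 8)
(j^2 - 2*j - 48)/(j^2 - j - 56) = (j + 6)/(j + 7)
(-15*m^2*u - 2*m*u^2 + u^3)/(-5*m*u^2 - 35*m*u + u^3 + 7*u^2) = (3*m + u)/(u + 7)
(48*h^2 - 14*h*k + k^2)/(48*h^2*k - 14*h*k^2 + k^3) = 1/k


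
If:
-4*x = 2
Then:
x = -1/2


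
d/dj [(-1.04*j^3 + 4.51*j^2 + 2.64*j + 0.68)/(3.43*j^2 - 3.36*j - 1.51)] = (-3.5672*j^4 + 6.9888*j^3 - 19.4976*j^2 - 18.285*j - 1.7016)/(11.7649*j^4 - 23.0496*j^3 + 0.930999999999997*j^2 + 10.1472*j + 2.2801)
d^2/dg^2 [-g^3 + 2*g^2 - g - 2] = 4 - 6*g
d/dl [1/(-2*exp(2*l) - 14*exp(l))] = (exp(l) + 7/2)*exp(-l)/(exp(l) + 7)^2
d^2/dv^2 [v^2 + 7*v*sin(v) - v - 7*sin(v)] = -7*v*sin(v) + 7*sin(v) + 14*cos(v) + 2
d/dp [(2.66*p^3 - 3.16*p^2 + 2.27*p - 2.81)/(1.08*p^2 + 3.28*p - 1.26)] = (2.8728*p^4 + 17.4496*p^3 - 22.8712*p^2 + 14.0328*p + 6.3566)/(1.1664*p^4 + 7.0848*p^3 + 8.0368*p^2 - 8.2656*p + 1.5876)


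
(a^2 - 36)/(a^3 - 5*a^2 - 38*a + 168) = (a - 6)/(a^2 - 11*a + 28)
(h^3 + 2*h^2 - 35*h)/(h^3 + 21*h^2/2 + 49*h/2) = 2*(h - 5)/(2*h + 7)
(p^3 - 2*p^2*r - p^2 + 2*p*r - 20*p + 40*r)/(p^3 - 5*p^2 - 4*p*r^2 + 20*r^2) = (p + 4)/(p + 2*r)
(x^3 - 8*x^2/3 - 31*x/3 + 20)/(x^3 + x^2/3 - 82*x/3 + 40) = (x + 3)/(x + 6)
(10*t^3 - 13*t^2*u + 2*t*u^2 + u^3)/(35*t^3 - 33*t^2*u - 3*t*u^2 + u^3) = (2*t - u)/(7*t - u)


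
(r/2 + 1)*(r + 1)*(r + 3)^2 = r^4/2 + 9*r^3/2 + 29*r^2/2 + 39*r/2 + 9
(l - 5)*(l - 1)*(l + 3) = l^3 - 3*l^2 - 13*l + 15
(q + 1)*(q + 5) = q^2 + 6*q + 5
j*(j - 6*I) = j^2 - 6*I*j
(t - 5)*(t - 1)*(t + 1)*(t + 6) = t^4 + t^3 - 31*t^2 - t + 30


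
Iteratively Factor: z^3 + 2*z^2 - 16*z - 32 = (z - 4)*(z^2 + 6*z + 8) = (z - 4)*(z + 2)*(z + 4)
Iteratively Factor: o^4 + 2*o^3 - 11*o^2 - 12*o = (o)*(o^3 + 2*o^2 - 11*o - 12) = o*(o + 1)*(o^2 + o - 12) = o*(o + 1)*(o + 4)*(o - 3)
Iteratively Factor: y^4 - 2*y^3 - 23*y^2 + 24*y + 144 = (y - 4)*(y^3 + 2*y^2 - 15*y - 36) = (y - 4)*(y + 3)*(y^2 - y - 12) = (y - 4)*(y + 3)^2*(y - 4)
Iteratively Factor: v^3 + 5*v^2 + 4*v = (v)*(v^2 + 5*v + 4) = v*(v + 1)*(v + 4)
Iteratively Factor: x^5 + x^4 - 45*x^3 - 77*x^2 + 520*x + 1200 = (x - 5)*(x^4 + 6*x^3 - 15*x^2 - 152*x - 240) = (x - 5)^2*(x^3 + 11*x^2 + 40*x + 48) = (x - 5)^2*(x + 4)*(x^2 + 7*x + 12) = (x - 5)^2*(x + 4)^2*(x + 3)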